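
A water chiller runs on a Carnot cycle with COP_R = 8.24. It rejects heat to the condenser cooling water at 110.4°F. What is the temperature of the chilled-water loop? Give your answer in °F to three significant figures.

48.7 °F

For a Carnot refrigerator COP_R = T_C/(T_H − T_C), so T_C = COP·T_H/(1 + COP).
With T_H = 316.71 K, T_C = 8.24 × 316.71/9.240 = 282.43 K.
Converting, 282.43 K = 48.70°F.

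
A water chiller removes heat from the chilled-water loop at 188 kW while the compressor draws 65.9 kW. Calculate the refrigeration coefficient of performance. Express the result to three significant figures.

The first law gives Q̇_H = Q̇_C + Ẇ, so the three rates are Q̇_C = 188.0, Q̇_H = 253.9, Ẇ = 65.90 kW.
COP_R = Q̇_C/Ẇ = 188.0/65.90 = 2.853.

2.85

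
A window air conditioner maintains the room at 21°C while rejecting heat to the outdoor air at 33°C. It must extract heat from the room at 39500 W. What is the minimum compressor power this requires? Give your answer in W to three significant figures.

1610 W

In absolute terms T_C = 294.15 K and T_H = 306.15 K, so ΔT = 12.00 K.
COP_Carnot = T_C/ΔT = 294.15/12.00 = 24.51.
Ẇ_min = Q̇/COP_Carnot = 39500/24.51 = 1611 W.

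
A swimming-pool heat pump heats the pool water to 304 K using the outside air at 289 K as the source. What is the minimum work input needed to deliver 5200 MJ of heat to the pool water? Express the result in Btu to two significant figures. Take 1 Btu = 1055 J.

The reservoir spacing is ΔT = 304 − 289 = 15.00 K.
The reversible limit is COP_HP = T_H/ΔT = 20.27, so W_min = Q_H/COP = Q_H·ΔT/T_H.
W_min = 5200 × 15.00/304.00 = 256.6 MJ = 243200 Btu.

240000 Btu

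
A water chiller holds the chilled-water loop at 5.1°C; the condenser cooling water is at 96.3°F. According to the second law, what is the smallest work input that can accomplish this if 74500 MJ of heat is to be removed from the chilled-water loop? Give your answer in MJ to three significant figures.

In absolute terms T_C = 278.25 K and T_H = 308.87 K, so ΔT = 30.62 K.
The reversible limit is COP_R = T_C/ΔT = 9.087, so W_min = Q_C/COP = Q_C·ΔT/T_C.
W_min = 74500 × 30.62/278.25 = 8199 MJ.

8200 MJ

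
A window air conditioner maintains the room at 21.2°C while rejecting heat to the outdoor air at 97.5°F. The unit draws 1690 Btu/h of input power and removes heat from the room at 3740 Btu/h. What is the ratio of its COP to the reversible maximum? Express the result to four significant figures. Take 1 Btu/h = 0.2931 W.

0.1142

COP_actual = Q̇_C/Ẇ = 3740/1690 = 2.213.
In absolute terms T_C = 294.35 K and T_H = 309.54 K, so ΔT = 15.19 K.
COP_Carnot = T_C/ΔT = 294.35/15.19 = 19.38.
η_II = COP_actual/COP_Carnot = 2.213/19.38 = 0.1142.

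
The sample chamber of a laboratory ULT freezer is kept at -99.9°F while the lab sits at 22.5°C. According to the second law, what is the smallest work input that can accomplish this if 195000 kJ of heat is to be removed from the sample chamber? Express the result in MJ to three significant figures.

In absolute terms T_C = 199.87 K and T_H = 295.65 K, so ΔT = 95.78 K.
The reversible limit is COP_R = T_C/ΔT = 2.087, so W_min = Q_C/COP = Q_C·ΔT/T_C.
W_min = 195000 × 95.78/199.87 = 93440 kJ = 93.44 MJ.

93.4 MJ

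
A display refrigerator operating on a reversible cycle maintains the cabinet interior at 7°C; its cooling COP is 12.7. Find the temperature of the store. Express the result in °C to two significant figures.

29 °C

COP_R = T_C/(T_H − T_C) gives T_H − T_C = T_C/COP.
With T_C = 280.15 K, T_H = 280.15 × (1 + 1/12.7) = 302.21 K.
Converting, 302.21 K = 29.06°C.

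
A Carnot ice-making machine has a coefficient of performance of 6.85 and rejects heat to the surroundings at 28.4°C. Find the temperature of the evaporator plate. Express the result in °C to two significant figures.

-10 °C

For a Carnot refrigerator COP_R = T_C/(T_H − T_C), so T_C = COP·T_H/(1 + COP).
With T_H = 301.55 K, T_C = 6.85 × 301.55/7.850 = 263.14 K.
Converting, 263.14 K = -10.01°C.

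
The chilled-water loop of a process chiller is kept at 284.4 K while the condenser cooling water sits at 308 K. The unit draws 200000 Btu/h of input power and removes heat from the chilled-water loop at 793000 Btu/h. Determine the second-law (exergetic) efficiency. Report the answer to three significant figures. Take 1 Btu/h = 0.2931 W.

0.329

COP_actual = Q̇_C/Ẇ = 793000/200000 = 3.965.
The reservoir spacing is ΔT = 308 − 284.4 = 23.60 K.
COP_Carnot = T_C/ΔT = 284.40/23.60 = 12.05.
η_II = COP_actual/COP_Carnot = 3.965/12.05 = 0.3290.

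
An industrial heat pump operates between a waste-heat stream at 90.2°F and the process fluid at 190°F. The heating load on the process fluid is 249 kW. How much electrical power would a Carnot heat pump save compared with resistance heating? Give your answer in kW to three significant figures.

211 kW

In absolute terms T_C = 305.48 K and T_H = 360.93 K, so ΔT = 55.44 K.
COP_Carnot = T_H/ΔT = 360.93/55.44 = 6.510.
Resistance heating needs Ẇ_res = Q̇_H = 249.0 kW; the reversible heat pump needs only Ẇ_hp = Q̇_H/COP = 38.25 kW.
Saving = 249.0 − 38.25 = 210.7 kW.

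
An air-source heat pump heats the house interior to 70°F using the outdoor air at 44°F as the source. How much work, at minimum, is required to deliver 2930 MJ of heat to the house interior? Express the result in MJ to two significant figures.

In absolute terms T_C = 279.82 K and T_H = 294.26 K, so ΔT = 14.44 K.
The reversible limit is COP_HP = T_H/ΔT = 20.37, so W_min = Q_H/COP = Q_H·ΔT/T_H.
W_min = 2930 × 14.44/294.26 = 143.8 MJ.

140 MJ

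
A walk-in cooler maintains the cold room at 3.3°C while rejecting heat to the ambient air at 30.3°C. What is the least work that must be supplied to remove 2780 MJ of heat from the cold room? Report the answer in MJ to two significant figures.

270 MJ

In absolute terms T_C = 276.45 K and T_H = 303.45 K, so ΔT = 27.00 K.
The reversible limit is COP_R = T_C/ΔT = 10.24, so W_min = Q_C/COP = Q_C·ΔT/T_C.
W_min = 2780 × 27.00/276.45 = 271.5 MJ.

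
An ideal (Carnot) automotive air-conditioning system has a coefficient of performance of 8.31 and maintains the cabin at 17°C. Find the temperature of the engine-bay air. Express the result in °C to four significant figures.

COP_R = T_C/(T_H − T_C) gives T_H − T_C = T_C/COP.
With T_C = 290.15 K, T_H = 290.15 × (1 + 1/8.31) = 325.07 K.
Converting, 325.07 K = 51.92°C.

51.92 °C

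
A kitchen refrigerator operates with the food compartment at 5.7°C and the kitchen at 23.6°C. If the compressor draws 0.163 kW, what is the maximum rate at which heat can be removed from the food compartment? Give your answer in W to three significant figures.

In absolute terms T_C = 278.85 K and T_H = 296.75 K, so ΔT = 17.90 K.
COP_Carnot = T_C/ΔT = 278.85/17.90 = 15.58.
Q̇_max = COP_Carnot × Ẇ = 15.58 × 0.1630 kW = 2.539 kW = 2539 W.

2540 W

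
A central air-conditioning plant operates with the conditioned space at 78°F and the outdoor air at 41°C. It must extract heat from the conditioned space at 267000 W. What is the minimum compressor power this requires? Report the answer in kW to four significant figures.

In absolute terms T_C = 298.71 K and T_H = 314.15 K, so ΔT = 15.44 K.
COP_Carnot = T_C/ΔT = 298.71/15.44 = 19.34.
Ẇ_min = Q̇/COP_Carnot = 267000/19.34 = 13810 W = 13.81 kW.

13.81 kW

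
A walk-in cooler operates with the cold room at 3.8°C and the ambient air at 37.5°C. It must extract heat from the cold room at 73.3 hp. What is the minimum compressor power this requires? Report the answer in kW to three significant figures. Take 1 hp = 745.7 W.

In absolute terms T_C = 276.95 K and T_H = 310.65 K, so ΔT = 33.70 K.
COP_Carnot = T_C/ΔT = 276.95/33.70 = 8.218.
Ẇ_min = Q̇/COP_Carnot = 73.30/8.218 = 8.919 hp = 6.651 kW.

6.65 kW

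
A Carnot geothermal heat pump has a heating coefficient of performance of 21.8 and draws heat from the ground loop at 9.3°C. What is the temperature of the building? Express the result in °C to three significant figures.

22.9 °C

COP_HP = T_H/(T_H − T_C) rearranges to T_H = COP·T_C/(COP − 1).
With T_C = 282.45 K, T_H = 21.8 × 282.45/20.80 = 296.03 K.
Converting, 296.03 K = 22.88°C.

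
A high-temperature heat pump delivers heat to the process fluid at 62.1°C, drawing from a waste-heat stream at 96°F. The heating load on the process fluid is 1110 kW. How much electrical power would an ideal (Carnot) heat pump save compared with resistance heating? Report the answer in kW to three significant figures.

1020 kW

In absolute terms T_C = 308.71 K and T_H = 335.25 K, so ΔT = 26.54 K.
COP_Carnot = T_H/ΔT = 335.25/26.54 = 12.63.
Resistance heating needs Ẇ_res = Q̇_H = 1110 kW; the reversible heat pump needs only Ẇ_hp = Q̇_H/COP = 87.89 kW.
Saving = 1110 − 87.89 = 1022 kW.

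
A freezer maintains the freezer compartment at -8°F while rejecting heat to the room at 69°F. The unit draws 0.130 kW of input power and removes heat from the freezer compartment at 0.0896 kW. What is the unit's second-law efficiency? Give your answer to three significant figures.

0.117

COP_actual = Q̇_C/Ẇ = 0.08960/0.1300 = 0.6892.
In absolute terms T_C = 250.93 K and T_H = 293.71 K, so ΔT = 42.78 K.
COP_Carnot = T_C/ΔT = 250.93/42.78 = 5.866.
η_II = COP_actual/COP_Carnot = 0.6892/5.866 = 0.1175.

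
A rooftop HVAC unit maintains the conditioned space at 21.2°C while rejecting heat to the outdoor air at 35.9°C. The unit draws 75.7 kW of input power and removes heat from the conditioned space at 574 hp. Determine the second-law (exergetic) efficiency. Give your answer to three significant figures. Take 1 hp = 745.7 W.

Converting, Q̇_C = 574.0 hp = 428.0 kW, so COP_actual = Q̇_C/Ẇ = 428.0/75.70 = 5.654.
In absolute terms T_C = 294.35 K and T_H = 309.05 K, so ΔT = 14.70 K.
COP_Carnot = T_C/ΔT = 294.35/14.70 = 20.02.
η_II = COP_actual/COP_Carnot = 5.654/20.02 = 0.2824.

0.282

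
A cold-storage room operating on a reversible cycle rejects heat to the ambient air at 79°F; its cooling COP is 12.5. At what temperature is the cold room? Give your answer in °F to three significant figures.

For a Carnot refrigerator COP_R = T_C/(T_H − T_C), so T_C = COP·T_H/(1 + COP).
With T_H = 299.26 K, T_C = 12.5 × 299.26/13.50 = 277.09 K.
Converting, 277.09 K = 39.10°F.

39.1 °F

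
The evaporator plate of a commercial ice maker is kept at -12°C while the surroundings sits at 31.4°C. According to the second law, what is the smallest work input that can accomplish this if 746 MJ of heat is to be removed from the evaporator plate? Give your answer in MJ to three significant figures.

124 MJ

In absolute terms T_C = 261.15 K and T_H = 304.55 K, so ΔT = 43.40 K.
The reversible limit is COP_R = T_C/ΔT = 6.017, so W_min = Q_C/COP = Q_C·ΔT/T_C.
W_min = 746.0 × 43.40/261.15 = 124.0 MJ.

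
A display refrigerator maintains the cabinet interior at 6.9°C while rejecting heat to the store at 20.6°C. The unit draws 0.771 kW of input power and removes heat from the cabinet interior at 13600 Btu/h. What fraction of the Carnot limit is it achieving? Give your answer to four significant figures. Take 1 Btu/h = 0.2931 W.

0.2529

Converting, Q̇_C = 13600 Btu/h = 3.986 kW, so COP_actual = Q̇_C/Ẇ = 3.986/0.7710 = 5.170.
In absolute terms T_C = 280.05 K and T_H = 293.75 K, so ΔT = 13.70 K.
COP_Carnot = T_C/ΔT = 280.05/13.70 = 20.44.
η_II = COP_actual/COP_Carnot = 5.170/20.44 = 0.2529.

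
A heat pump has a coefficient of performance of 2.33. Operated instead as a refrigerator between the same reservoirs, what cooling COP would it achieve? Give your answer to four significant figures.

Since Q_H = Q_C + W for any cycle, COP_R = Q_C/W = Q_H/W − 1.
COP_R = 2.33 − 1 = 1.33.

1.330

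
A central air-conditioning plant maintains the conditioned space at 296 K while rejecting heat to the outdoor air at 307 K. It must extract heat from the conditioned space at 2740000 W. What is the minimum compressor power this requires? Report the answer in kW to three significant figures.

102 kW

The reservoir spacing is ΔT = 307 − 296 = 11.00 K.
COP_Carnot = T_C/ΔT = 296.00/11.00 = 26.91.
Ẇ_min = Q̇/COP_Carnot = 2740000/26.91 = 101800 W = 101.8 kW.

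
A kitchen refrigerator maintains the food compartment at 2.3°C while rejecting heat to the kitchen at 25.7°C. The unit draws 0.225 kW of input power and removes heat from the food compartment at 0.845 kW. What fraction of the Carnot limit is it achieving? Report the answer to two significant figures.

COP_actual = Q̇_C/Ẇ = 0.8450/0.2250 = 3.756.
In absolute terms T_C = 275.45 K and T_H = 298.85 K, so ΔT = 23.40 K.
COP_Carnot = T_C/ΔT = 275.45/23.40 = 11.77.
η_II = COP_actual/COP_Carnot = 3.756/11.77 = 0.3190.

0.32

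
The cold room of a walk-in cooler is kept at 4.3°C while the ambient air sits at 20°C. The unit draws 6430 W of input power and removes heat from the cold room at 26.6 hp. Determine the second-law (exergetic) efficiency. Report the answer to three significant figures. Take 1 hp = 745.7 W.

0.175

Converting, Q̇_C = 26.60 hp = 19840 W, so COP_actual = Q̇_C/Ẇ = 19840/6430 = 3.085.
In absolute terms T_C = 277.45 K and T_H = 293.15 K, so ΔT = 15.70 K.
COP_Carnot = T_C/ΔT = 277.45/15.70 = 17.67.
η_II = COP_actual/COP_Carnot = 3.085/17.67 = 0.1746.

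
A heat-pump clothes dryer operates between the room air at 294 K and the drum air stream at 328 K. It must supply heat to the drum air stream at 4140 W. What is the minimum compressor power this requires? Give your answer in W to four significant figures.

429.1 W

The reservoir spacing is ΔT = 328 − 294 = 34.00 K.
COP_Carnot = T_H/ΔT = 328.00/34.00 = 9.647.
Ẇ_min = Q̇/COP_Carnot = 4140/9.647 = 429.1 W.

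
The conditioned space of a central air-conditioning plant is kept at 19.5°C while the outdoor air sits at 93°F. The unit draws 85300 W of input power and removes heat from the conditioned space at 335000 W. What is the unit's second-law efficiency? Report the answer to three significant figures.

0.193

COP_actual = Q̇_C/Ẇ = 335000/85300 = 3.927.
In absolute terms T_C = 292.65 K and T_H = 307.04 K, so ΔT = 14.39 K.
COP_Carnot = T_C/ΔT = 292.65/14.39 = 20.34.
η_II = COP_actual/COP_Carnot = 3.927/20.34 = 0.1931.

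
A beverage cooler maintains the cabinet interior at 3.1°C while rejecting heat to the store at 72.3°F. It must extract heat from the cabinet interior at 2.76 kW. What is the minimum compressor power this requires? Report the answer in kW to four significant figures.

In absolute terms T_C = 276.25 K and T_H = 295.54 K, so ΔT = 19.29 K.
COP_Carnot = T_C/ΔT = 276.25/19.29 = 14.32.
Ẇ_min = Q̇/COP_Carnot = 2.760/14.32 = 0.1927 kW.

0.1927 kW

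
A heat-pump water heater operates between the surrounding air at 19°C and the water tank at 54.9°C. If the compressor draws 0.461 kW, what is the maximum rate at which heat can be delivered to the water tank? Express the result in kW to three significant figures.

4.21 kW

In absolute terms T_C = 292.15 K and T_H = 328.05 K, so ΔT = 35.90 K.
COP_Carnot = T_H/ΔT = 328.05/35.90 = 9.138.
Q̇_max = COP_Carnot × Ẇ = 9.138 × 0.4610 kW = 4.213 kW.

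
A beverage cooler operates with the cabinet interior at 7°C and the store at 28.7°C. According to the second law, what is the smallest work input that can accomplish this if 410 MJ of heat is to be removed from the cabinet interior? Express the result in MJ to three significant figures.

In absolute terms T_C = 280.15 K and T_H = 301.85 K, so ΔT = 21.70 K.
The reversible limit is COP_R = T_C/ΔT = 12.91, so W_min = Q_C/COP = Q_C·ΔT/T_C.
W_min = 410.0 × 21.70/280.15 = 31.76 MJ.

31.8 MJ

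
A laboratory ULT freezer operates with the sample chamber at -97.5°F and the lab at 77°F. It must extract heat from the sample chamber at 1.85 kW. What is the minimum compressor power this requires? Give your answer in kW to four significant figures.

In absolute terms T_C = 201.21 K and T_H = 298.15 K, so ΔT = 96.94 K.
COP_Carnot = T_C/ΔT = 201.21/96.94 = 2.075.
Ẇ_min = Q̇/COP_Carnot = 1.850/2.075 = 0.8914 kW.

0.8914 kW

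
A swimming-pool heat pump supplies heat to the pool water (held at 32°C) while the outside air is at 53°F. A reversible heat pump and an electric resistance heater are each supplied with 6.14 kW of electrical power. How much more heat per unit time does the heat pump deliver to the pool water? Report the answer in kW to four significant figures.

86.01 kW

In absolute terms T_C = 284.82 K and T_H = 305.15 K, so ΔT = 20.33 K.
COP_Carnot = T_H/ΔT = 305.15/20.33 = 15.01.
The heat pump delivers Q̇_H = COP × Ẇ = 92.15 kW; the resistance heater delivers Ẇ = 6.140 kW.
Extra = (COP − 1)·Ẇ = 86.01 kW.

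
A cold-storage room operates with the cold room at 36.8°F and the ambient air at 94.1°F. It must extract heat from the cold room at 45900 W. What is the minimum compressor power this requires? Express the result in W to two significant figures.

In absolute terms T_C = 275.82 K and T_H = 307.65 K, so ΔT = 31.83 K.
COP_Carnot = T_C/ΔT = 275.82/31.83 = 8.664.
Ẇ_min = Q̇/COP_Carnot = 45900/8.664 = 5298 W.

5300 W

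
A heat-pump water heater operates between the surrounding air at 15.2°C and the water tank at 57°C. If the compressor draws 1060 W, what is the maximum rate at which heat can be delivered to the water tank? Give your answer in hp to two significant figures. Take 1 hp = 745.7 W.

In absolute terms T_C = 288.35 K and T_H = 330.15 K, so ΔT = 41.80 K.
COP_Carnot = T_H/ΔT = 330.15/41.80 = 7.898.
Q̇_max = COP_Carnot × Ẇ = 7.898 × 1060 W = 8372 W = 11.23 hp.

11 hp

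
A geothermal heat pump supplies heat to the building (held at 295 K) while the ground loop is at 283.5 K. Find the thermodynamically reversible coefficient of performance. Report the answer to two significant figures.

The reservoir spacing is ΔT = 295 − 283.5 = 11.50 K.
For a reversible cycle, COP_Carnot = T_H/ΔT = 295.00/11.50 = 25.65.

26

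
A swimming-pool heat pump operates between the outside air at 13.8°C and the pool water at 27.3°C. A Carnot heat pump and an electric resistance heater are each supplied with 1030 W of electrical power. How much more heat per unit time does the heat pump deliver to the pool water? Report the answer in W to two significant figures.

22000 W

In absolute terms T_C = 286.95 K and T_H = 300.45 K, so ΔT = 13.50 K.
COP_Carnot = T_H/ΔT = 300.45/13.50 = 22.26.
The heat pump delivers Q̇_H = COP × Ẇ = 22920 W; the resistance heater delivers Ẇ = 1030 W.
Extra = (COP − 1)·Ẇ = 21890 W.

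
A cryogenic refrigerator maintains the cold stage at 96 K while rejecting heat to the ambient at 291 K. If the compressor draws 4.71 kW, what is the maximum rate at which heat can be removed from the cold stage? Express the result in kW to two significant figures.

2.3 kW

The reservoir spacing is ΔT = 291 − 96 = 195.0 K.
COP_Carnot = T_C/ΔT = 96.00/195.0 = 0.4923.
Q̇_max = COP_Carnot × Ẇ = 0.4923 × 4.710 kW = 2.319 kW.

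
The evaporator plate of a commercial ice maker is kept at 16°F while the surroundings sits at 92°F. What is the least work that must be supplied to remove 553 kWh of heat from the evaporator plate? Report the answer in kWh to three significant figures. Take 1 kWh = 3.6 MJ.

In absolute terms T_C = 264.26 K and T_H = 306.48 K, so ΔT = 42.22 K.
The reversible limit is COP_R = T_C/ΔT = 6.259, so W_min = Q_C/COP = Q_C·ΔT/T_C.
W_min = 553.0 × 42.22/264.26 = 88.36 kWh.

88.4 kWh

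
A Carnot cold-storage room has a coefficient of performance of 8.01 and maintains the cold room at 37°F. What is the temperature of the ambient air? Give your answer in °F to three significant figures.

COP_R = T_C/(T_H − T_C) gives T_H − T_C = T_C/COP.
With T_C = 275.93 K, T_H = 275.93 × (1 + 1/8.01) = 310.38 K.
Converting, 310.38 K = 99.01°F.

99.0 °F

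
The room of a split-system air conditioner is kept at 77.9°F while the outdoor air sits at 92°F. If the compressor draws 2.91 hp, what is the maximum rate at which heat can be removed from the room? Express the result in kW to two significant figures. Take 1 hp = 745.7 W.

83 kW

In absolute terms T_C = 298.65 K and T_H = 306.48 K, so ΔT = 7.833 K.
COP_Carnot = T_C/ΔT = 298.65/7.833 = 38.13.
Q̇_max = COP_Carnot × Ẇ = 38.13 × 2.910 hp = 110.9 hp = 82.73 kW.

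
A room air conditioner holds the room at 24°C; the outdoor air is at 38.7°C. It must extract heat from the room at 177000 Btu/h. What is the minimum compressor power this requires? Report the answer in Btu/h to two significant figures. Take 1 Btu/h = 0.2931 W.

8800 Btu/h

In absolute terms T_C = 297.15 K and T_H = 311.85 K, so ΔT = 14.70 K.
COP_Carnot = T_C/ΔT = 297.15/14.70 = 20.21.
Ẇ_min = Q̇/COP_Carnot = 177000/20.21 = 8756 Btu/h.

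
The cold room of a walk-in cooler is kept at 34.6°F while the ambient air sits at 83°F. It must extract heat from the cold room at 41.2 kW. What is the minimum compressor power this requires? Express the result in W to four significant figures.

4034 W

In absolute terms T_C = 274.59 K and T_H = 301.48 K, so ΔT = 26.89 K.
COP_Carnot = T_C/ΔT = 274.59/26.89 = 10.21.
Ẇ_min = Q̇/COP_Carnot = 41.20/10.21 = 4.034 kW = 4034 W.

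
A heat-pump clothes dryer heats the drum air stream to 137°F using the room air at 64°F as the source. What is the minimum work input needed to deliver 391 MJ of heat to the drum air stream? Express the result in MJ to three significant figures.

In absolute terms T_C = 290.93 K and T_H = 331.48 K, so ΔT = 40.56 K.
The reversible limit is COP_HP = T_H/ΔT = 8.174, so W_min = Q_H/COP = Q_H·ΔT/T_H.
W_min = 391.0 × 40.56/331.48 = 47.84 MJ.

47.8 MJ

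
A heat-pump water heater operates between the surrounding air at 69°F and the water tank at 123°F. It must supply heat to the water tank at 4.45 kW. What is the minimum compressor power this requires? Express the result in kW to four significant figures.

0.4124 kW

In absolute terms T_C = 293.71 K and T_H = 323.71 K, so ΔT = 30.00 K.
COP_Carnot = T_H/ΔT = 323.71/30.00 = 10.79.
Ẇ_min = Q̇/COP_Carnot = 4.450/10.79 = 0.4124 kW.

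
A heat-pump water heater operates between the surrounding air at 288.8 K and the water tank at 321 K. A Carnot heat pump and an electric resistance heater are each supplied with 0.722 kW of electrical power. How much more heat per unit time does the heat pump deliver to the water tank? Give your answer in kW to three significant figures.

The reservoir spacing is ΔT = 321 − 288.8 = 32.20 K.
COP_Carnot = T_H/ΔT = 321.00/32.20 = 9.969.
The heat pump delivers Q̇_H = COP × Ẇ = 7.198 kW; the resistance heater delivers Ẇ = 0.7220 kW.
Extra = (COP − 1)·Ẇ = 6.476 kW.

6.48 kW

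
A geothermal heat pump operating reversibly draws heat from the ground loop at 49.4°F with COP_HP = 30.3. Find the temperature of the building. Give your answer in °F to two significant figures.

COP_HP = T_H/(T_H − T_C) rearranges to T_H = COP·T_C/(COP − 1).
With T_C = 282.82 K, T_H = 30.3 × 282.82/29.30 = 292.47 K.
Converting, 292.47 K = 66.77°F.

67 °F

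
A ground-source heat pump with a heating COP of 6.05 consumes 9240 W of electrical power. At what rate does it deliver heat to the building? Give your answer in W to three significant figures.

55900 W

Q̇_H = COP_HP × Ẇ = 6.05 × 9240 = 55900 W.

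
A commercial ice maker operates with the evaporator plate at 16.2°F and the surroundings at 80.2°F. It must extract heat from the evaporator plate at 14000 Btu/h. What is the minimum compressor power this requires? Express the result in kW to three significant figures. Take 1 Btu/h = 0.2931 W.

In absolute terms T_C = 264.37 K and T_H = 299.93 K, so ΔT = 35.56 K.
COP_Carnot = T_C/ΔT = 264.37/35.56 = 7.435.
Ẇ_min = Q̇/COP_Carnot = 14000/7.435 = 1883 Btu/h = 0.5519 kW.

0.552 kW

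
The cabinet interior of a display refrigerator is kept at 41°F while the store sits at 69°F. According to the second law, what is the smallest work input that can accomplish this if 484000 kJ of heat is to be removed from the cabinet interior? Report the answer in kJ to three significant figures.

In absolute terms T_C = 278.15 K and T_H = 293.71 K, so ΔT = 15.56 K.
The reversible limit is COP_R = T_C/ΔT = 17.88, so W_min = Q_C/COP = Q_C·ΔT/T_C.
W_min = 484000 × 15.56/278.15 = 27070 kJ.

27100 kJ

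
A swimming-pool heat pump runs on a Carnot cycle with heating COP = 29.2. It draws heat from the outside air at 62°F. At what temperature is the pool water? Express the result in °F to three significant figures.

COP_HP = T_H/(T_H − T_C) rearranges to T_H = COP·T_C/(COP − 1).
With T_C = 289.82 K, T_H = 29.2 × 289.82/28.20 = 300.09 K.
Converting, 300.09 K = 80.50°F.

80.5 °F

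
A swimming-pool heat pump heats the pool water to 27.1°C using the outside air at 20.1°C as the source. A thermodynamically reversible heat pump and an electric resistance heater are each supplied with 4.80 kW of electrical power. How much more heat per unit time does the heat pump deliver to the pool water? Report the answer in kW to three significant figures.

201 kW

In absolute terms T_C = 293.25 K and T_H = 300.25 K, so ΔT = 7.000 K.
COP_Carnot = T_H/ΔT = 300.25/7.000 = 42.89.
The heat pump delivers Q̇_H = COP × Ẇ = 205.9 kW; the resistance heater delivers Ẇ = 4.800 kW.
Extra = (COP − 1)·Ẇ = 201.1 kW.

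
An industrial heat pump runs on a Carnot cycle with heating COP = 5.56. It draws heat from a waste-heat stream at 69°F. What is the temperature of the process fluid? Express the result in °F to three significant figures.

185 °F

COP_HP = T_H/(T_H − T_C) rearranges to T_H = COP·T_C/(COP − 1).
With T_C = 293.71 K, T_H = 5.56 × 293.71/4.560 = 358.11 K.
Converting, 358.11 K = 184.94°F.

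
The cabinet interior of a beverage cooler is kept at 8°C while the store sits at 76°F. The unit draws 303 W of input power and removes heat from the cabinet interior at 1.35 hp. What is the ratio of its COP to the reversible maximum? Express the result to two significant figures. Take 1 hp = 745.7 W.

Converting, Q̇_C = 1.350 hp = 1007 W, so COP_actual = Q̇_C/Ẇ = 1007/303.0 = 3.322.
In absolute terms T_C = 281.15 K and T_H = 297.59 K, so ΔT = 16.44 K.
COP_Carnot = T_C/ΔT = 281.15/16.44 = 17.10.
η_II = COP_actual/COP_Carnot = 3.322/17.10 = 0.1943.

0.19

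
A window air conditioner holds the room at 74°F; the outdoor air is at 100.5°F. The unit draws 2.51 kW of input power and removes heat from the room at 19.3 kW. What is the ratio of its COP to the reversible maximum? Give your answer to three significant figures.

COP_actual = Q̇_C/Ẇ = 19.30/2.510 = 7.689.
In absolute terms T_C = 296.48 K and T_H = 311.21 K, so ΔT = 14.72 K.
COP_Carnot = T_C/ΔT = 296.48/14.72 = 20.14.
η_II = COP_actual/COP_Carnot = 7.689/20.14 = 0.3818.

0.382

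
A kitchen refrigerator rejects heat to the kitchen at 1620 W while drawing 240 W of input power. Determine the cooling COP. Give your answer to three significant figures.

The first law gives Q̇_H = Q̇_C + Ẇ, so the three rates are Q̇_C = 1380, Q̇_H = 1620, Ẇ = 240.0 W.
COP_R = Q̇_C/Ẇ = 1380/240.0 = 5.750.

5.75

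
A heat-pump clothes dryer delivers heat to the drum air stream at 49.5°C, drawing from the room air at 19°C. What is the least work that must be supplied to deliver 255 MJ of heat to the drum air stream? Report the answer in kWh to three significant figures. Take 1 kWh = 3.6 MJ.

6.70 kWh

In absolute terms T_C = 292.15 K and T_H = 322.65 K, so ΔT = 30.50 K.
The reversible limit is COP_HP = T_H/ΔT = 10.58, so W_min = Q_H/COP = Q_H·ΔT/T_H.
W_min = 255.0 × 30.50/322.65 = 24.11 MJ = 6.696 kWh.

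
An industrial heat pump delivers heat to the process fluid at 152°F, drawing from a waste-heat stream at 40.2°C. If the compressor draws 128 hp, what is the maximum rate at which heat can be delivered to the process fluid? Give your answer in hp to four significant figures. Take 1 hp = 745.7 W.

In absolute terms T_C = 313.35 K and T_H = 339.82 K, so ΔT = 26.47 K.
COP_Carnot = T_H/ΔT = 339.82/26.47 = 12.84.
Q̇_max = COP_Carnot × Ẇ = 12.84 × 128.0 hp = 1643 hp.

1643 hp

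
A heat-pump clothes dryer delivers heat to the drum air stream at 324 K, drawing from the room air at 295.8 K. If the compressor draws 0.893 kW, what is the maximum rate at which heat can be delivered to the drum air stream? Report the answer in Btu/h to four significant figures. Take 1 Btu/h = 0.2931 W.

The reservoir spacing is ΔT = 324 − 295.8 = 28.20 K.
COP_Carnot = T_H/ΔT = 324.00/28.20 = 11.49.
Q̇_max = COP_Carnot × Ẇ = 11.49 × 0.8930 kW = 10.26 kW = 35010 Btu/h.

35010 Btu/h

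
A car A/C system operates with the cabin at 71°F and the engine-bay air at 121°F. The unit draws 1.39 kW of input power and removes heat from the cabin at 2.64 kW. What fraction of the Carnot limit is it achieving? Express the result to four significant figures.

0.1790

COP_actual = Q̇_C/Ẇ = 2.640/1.390 = 1.899.
In absolute terms T_C = 294.82 K and T_H = 322.59 K, so ΔT = 27.78 K.
COP_Carnot = T_C/ΔT = 294.82/27.78 = 10.61.
η_II = COP_actual/COP_Carnot = 1.899/10.61 = 0.1790.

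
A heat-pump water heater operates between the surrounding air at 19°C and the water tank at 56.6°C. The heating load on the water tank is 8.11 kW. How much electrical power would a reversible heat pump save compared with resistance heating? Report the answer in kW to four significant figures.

In absolute terms T_C = 292.15 K and T_H = 329.75 K, so ΔT = 37.60 K.
COP_Carnot = T_H/ΔT = 329.75/37.60 = 8.770.
Resistance heating needs Ẇ_res = Q̇_H = 8.110 kW; the reversible heat pump needs only Ẇ_hp = Q̇_H/COP = 0.9247 kW.
Saving = 8.110 − 0.9247 = 7.185 kW.

7.185 kW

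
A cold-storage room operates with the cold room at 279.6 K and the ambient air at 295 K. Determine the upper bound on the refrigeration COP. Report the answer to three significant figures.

The reservoir spacing is ΔT = 295 − 279.6 = 15.40 K.
For a reversible cycle, COP_Carnot = T_C/ΔT = 279.60/15.40 = 18.16.

18.2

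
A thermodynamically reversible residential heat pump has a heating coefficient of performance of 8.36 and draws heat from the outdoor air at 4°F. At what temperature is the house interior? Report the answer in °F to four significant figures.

67.00 °F

COP_HP = T_H/(T_H − T_C) rearranges to T_H = COP·T_C/(COP − 1).
With T_C = 257.59 K, T_H = 8.36 × 257.59/7.360 = 292.59 K.
Converting, 292.59 K = 67.00°F.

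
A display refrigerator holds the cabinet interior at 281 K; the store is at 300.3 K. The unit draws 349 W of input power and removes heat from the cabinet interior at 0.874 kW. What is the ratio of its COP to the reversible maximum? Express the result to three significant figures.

Converting, Q̇_C = 0.8740 kW = 874.0 W, so COP_actual = Q̇_C/Ẇ = 874.0/349.0 = 2.504.
The reservoir spacing is ΔT = 300.3 − 281 = 19.30 K.
COP_Carnot = T_C/ΔT = 281.00/19.30 = 14.56.
η_II = COP_actual/COP_Carnot = 2.504/14.56 = 0.1720.

0.172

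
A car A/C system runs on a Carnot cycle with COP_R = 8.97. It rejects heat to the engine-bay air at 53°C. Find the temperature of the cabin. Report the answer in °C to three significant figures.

20.3 °C

For a Carnot refrigerator COP_R = T_C/(T_H − T_C), so T_C = COP·T_H/(1 + COP).
With T_H = 326.15 K, T_C = 8.97 × 326.15/9.970 = 293.44 K.
Converting, 293.44 K = 20.29°C.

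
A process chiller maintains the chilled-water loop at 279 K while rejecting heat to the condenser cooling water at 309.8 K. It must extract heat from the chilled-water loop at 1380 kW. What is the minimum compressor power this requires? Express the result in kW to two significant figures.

150 kW

The reservoir spacing is ΔT = 309.8 − 279 = 30.80 K.
COP_Carnot = T_C/ΔT = 279.00/30.80 = 9.058.
Ẇ_min = Q̇/COP_Carnot = 1380/9.058 = 152.3 kW.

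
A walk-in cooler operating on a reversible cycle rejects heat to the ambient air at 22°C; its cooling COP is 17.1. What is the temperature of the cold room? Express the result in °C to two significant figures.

5.7 °C

For a Carnot refrigerator COP_R = T_C/(T_H − T_C), so T_C = COP·T_H/(1 + COP).
With T_H = 295.15 K, T_C = 17.1 × 295.15/18.10 = 278.84 K.
Converting, 278.84 K = 5.69°C.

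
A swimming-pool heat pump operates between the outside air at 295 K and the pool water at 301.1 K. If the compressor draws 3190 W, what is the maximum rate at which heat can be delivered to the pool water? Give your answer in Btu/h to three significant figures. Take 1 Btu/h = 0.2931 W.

The reservoir spacing is ΔT = 301.1 − 295 = 6.100 K.
COP_Carnot = T_H/ΔT = 301.10/6.100 = 49.36.
Q̇_max = COP_Carnot × Ẇ = 49.36 × 3190 W = 157500 W = 537200 Btu/h.

537000 Btu/h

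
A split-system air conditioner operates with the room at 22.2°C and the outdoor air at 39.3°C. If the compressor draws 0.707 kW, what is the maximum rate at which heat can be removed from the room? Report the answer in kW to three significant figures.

12.2 kW

In absolute terms T_C = 295.35 K and T_H = 312.45 K, so ΔT = 17.10 K.
COP_Carnot = T_C/ΔT = 295.35/17.10 = 17.27.
Q̇_max = COP_Carnot × Ẇ = 17.27 × 0.7070 kW = 12.21 kW.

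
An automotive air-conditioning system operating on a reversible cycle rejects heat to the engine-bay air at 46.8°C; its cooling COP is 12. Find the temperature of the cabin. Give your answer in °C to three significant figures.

22.2 °C

For a Carnot refrigerator COP_R = T_C/(T_H − T_C), so T_C = COP·T_H/(1 + COP).
With T_H = 319.95 K, T_C = 12 × 319.95/13.00 = 295.34 K.
Converting, 295.34 K = 22.19°C.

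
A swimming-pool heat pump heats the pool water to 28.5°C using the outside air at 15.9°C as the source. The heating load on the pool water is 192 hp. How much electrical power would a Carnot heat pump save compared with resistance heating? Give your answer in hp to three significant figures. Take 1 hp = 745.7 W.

In absolute terms T_C = 289.05 K and T_H = 301.65 K, so ΔT = 12.60 K.
COP_Carnot = T_H/ΔT = 301.65/12.60 = 23.94.
Resistance heating needs Ẇ_res = Q̇_H = 192.0 hp; the reversible heat pump needs only Ẇ_hp = Q̇_H/COP = 8.020 hp.
Saving = 192.0 − 8.020 = 184.0 hp.

184 hp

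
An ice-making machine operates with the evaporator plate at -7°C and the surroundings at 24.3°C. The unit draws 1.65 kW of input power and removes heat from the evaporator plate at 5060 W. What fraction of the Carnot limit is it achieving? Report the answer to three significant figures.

0.361

Converting, Q̇_C = 5060 W = 5.060 kW, so COP_actual = Q̇_C/Ẇ = 5.060/1.650 = 3.067.
In absolute terms T_C = 266.15 K and T_H = 297.45 K, so ΔT = 31.30 K.
COP_Carnot = T_C/ΔT = 266.15/31.30 = 8.503.
η_II = COP_actual/COP_Carnot = 3.067/8.503 = 0.3606.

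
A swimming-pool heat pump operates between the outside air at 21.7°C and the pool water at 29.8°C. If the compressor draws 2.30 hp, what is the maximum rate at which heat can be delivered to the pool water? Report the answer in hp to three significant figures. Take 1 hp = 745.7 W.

In absolute terms T_C = 294.85 K and T_H = 302.95 K, so ΔT = 8.100 K.
COP_Carnot = T_H/ΔT = 302.95/8.100 = 37.40.
Q̇_max = COP_Carnot × Ẇ = 37.40 × 2.300 hp = 86.02 hp.

86.0 hp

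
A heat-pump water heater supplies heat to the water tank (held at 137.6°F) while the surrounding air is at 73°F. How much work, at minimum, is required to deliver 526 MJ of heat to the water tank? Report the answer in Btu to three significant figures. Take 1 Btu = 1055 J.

53900 Btu

In absolute terms T_C = 295.93 K and T_H = 331.82 K, so ΔT = 35.89 K.
The reversible limit is COP_HP = T_H/ΔT = 9.246, so W_min = Q_H/COP = Q_H·ΔT/T_H.
W_min = 526.0 × 35.89/331.82 = 56.89 MJ = 53930 Btu.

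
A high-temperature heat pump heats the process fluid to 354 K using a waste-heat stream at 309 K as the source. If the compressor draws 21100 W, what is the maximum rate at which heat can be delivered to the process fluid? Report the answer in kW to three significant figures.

166 kW

The reservoir spacing is ΔT = 354 − 309 = 45.00 K.
COP_Carnot = T_H/ΔT = 354.00/45.00 = 7.867.
Q̇_max = COP_Carnot × Ẇ = 7.867 × 21100 W = 166000 W = 166.0 kW.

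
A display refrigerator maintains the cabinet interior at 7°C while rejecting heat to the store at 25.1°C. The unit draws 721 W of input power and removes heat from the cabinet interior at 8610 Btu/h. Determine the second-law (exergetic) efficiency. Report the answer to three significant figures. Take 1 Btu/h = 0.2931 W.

Converting, Q̇_C = 8610 Btu/h = 2524 W, so COP_actual = Q̇_C/Ẇ = 2524/721.0 = 3.500.
In absolute terms T_C = 280.15 K and T_H = 298.25 K, so ΔT = 18.10 K.
COP_Carnot = T_C/ΔT = 280.15/18.10 = 15.48.
η_II = COP_actual/COP_Carnot = 3.500/15.48 = 0.2261.

0.226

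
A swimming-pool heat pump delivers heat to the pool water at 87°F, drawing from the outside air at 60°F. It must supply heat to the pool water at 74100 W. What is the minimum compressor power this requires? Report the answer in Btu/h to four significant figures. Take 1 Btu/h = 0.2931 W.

12490 Btu/h

In absolute terms T_C = 288.71 K and T_H = 303.71 K, so ΔT = 15.00 K.
COP_Carnot = T_H/ΔT = 303.71/15.00 = 20.25.
Ẇ_min = Q̇/COP_Carnot = 74100/20.25 = 3660 W = 12490 Btu/h.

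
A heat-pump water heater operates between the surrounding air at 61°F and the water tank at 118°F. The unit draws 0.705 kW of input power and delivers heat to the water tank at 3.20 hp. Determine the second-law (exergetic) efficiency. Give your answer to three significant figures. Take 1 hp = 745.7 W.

Converting, Q̇_H = 3.200 hp = 2.386 kW, so COP_actual = Q̇_H/Ẇ = 2.386/0.7050 = 3.385.
In absolute terms T_C = 289.26 K and T_H = 320.93 K, so ΔT = 31.67 K.
COP_Carnot = T_H/ΔT = 320.93/31.67 = 10.13.
η_II = COP_actual/COP_Carnot = 3.385/10.13 = 0.3340.

0.334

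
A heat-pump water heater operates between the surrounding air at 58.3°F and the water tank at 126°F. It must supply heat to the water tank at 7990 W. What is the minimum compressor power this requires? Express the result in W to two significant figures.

920 W

In absolute terms T_C = 287.76 K and T_H = 325.37 K, so ΔT = 37.61 K.
COP_Carnot = T_H/ΔT = 325.37/37.61 = 8.651.
Ẇ_min = Q̇/COP_Carnot = 7990/8.651 = 923.6 W.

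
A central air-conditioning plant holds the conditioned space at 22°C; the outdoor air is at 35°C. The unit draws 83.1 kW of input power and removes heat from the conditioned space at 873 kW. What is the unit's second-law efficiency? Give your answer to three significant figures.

0.463

COP_actual = Q̇_C/Ẇ = 873.0/83.10 = 10.51.
In absolute terms T_C = 295.15 K and T_H = 308.15 K, so ΔT = 13.00 K.
COP_Carnot = T_C/ΔT = 295.15/13.00 = 22.70.
η_II = COP_actual/COP_Carnot = 10.51/22.70 = 0.4627.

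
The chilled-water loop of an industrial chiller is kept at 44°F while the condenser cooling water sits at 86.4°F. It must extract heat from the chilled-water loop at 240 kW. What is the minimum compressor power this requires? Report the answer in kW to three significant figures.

In absolute terms T_C = 279.82 K and T_H = 303.37 K, so ΔT = 23.56 K.
COP_Carnot = T_C/ΔT = 279.82/23.56 = 11.88.
Ẇ_min = Q̇/COP_Carnot = 240.0/11.88 = 20.20 kW.

20.2 kW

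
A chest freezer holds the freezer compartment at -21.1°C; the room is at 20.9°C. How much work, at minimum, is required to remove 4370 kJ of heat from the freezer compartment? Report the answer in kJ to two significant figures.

730 kJ

In absolute terms T_C = 252.05 K and T_H = 294.05 K, so ΔT = 42.00 K.
The reversible limit is COP_R = T_C/ΔT = 6.001, so W_min = Q_C/COP = Q_C·ΔT/T_C.
W_min = 4370 × 42.00/252.05 = 728.2 kJ.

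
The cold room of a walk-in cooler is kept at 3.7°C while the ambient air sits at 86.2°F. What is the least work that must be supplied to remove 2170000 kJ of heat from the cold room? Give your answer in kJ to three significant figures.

207000 kJ

In absolute terms T_C = 276.85 K and T_H = 303.26 K, so ΔT = 26.41 K.
The reversible limit is COP_R = T_C/ΔT = 10.48, so W_min = Q_C/COP = Q_C·ΔT/T_C.
W_min = 2170000 × 26.41/276.85 = 207000 kJ.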